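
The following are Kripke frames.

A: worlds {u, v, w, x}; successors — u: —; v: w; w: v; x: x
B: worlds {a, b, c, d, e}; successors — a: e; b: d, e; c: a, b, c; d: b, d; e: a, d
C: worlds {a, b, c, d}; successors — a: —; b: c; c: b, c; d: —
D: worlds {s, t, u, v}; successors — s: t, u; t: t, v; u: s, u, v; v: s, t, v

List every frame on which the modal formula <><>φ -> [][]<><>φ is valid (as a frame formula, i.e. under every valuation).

A, C

The schema corresponds to a generalized confluence (Geach) condition: forall x forall y forall z ((x R^2 y & x R^2 z) -> exists w (y = w & z R^2 w)).
A: ✓.
B: fails — aR²a, aR²d but no w with a=w and dR²w.
C: ✓.
D: fails — sR²u, sR²t but no w with u=w and tR²w.
Valid on: A, C.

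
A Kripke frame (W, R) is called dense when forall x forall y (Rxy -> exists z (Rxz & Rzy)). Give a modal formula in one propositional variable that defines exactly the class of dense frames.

This is density; the standard corresponding axiom is C4: □□ψ → □ψ.
Suppose □□ψ→□ψ is valid. Take Rxy and set V(ψ)={w : xR²w}. Then □□ψ at x, so □ψ at x, so ψ at y, i.e. ∃z(Rxz∧Rzy).

□□ψ → □ψ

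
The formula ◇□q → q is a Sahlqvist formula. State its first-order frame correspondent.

symmetry: ∀x ∀y (Rxy → Ryx)

This schema is equivalent to the B axiom q → □◇q.
It corresponds to symmetry: ∀x ∀y (Rxy → Ryx).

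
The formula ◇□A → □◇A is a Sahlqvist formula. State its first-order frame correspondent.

convergence: ∀x ∀y ∀z (Rxy ∧ Rxz → ∃w (Ryw ∧ Rzw))

Suppose ◇□A→□◇A is valid. Take Rxy, Rxz and set V(A)={w : Ryw}. Then □A at y so ◇□A at x, so □◇A at x, so ◇A at z, giving w with Rzw and Ryw.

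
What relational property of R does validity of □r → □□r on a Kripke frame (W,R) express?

This schema is the 4 axiom.
It corresponds to transitivity: ∀x ∀y ∀z (Rxy ∧ Ryz → Rxz).

Transitivity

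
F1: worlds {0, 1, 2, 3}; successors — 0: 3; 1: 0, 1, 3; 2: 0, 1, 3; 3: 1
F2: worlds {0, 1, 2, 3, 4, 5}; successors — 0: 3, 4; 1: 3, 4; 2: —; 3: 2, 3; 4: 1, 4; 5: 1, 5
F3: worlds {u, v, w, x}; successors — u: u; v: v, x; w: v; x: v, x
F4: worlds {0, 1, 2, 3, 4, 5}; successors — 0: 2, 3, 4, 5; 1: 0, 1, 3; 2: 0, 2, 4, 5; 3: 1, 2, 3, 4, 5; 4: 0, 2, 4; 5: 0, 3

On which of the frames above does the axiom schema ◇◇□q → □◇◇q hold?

This is the axiom for a generalized confluence (Geach) condition; its first-order frame correspondent is ∀x ∀y ∀z ((xR²y ∧ xRz) → ∃w (yRw ∧ zR²w)).
F1: fails — 1R²0, 1R0 but no w with 0Rw and 0R²w.
F2: fails — 0R²2, 0R3 but no w with 2Rw and 3R²w.
F3: satisfies the condition.
F4: satisfies the condition.

F3, F4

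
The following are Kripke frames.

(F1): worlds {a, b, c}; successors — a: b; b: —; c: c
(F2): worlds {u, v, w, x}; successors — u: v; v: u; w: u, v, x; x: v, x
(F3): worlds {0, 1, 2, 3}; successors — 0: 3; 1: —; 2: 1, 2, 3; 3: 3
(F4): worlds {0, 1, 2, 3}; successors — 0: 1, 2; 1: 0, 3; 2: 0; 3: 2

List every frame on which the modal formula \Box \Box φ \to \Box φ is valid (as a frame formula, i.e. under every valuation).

(F3)

This is the axiom for density; its first-order frame correspondent is \forall x \forall y (Rxy \to \exists z (Rxz \wedge Rzy)).
(F1): fails — Rab but no z with Raz and Rzb.
(F2): fails — Ruv but no z with Ruz and Rzv.
(F3): holds.
(F4): fails — R10 but no z with R1z and Rz0.
Valid on: (F3).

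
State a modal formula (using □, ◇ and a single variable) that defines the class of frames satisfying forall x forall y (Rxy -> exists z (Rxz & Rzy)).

A defining formula is □□p → □p (the C4 axiom).
Suppose □□p→□p is valid. Take Rxy and set V(p)={w : xR²w}. Then □□p at x, so □p at x, so p at y, i.e. ∃z(Rxz∧Rzy).

□□p → □p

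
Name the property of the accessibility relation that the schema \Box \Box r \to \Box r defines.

density

Suppose □□r→□r is valid. Take Rxy and set V(r)={w : xR²w}. Then □□r at x, so □r at x, so r at y, i.e. ∃z(Rxz∧Rzy).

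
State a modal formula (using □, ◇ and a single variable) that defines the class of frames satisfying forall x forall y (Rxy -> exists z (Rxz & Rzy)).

A defining formula is □□p → □p (the C4 axiom).
Suppose □□p→□p is valid. Take Rxy and set V(p)={w : xR²w}. Then □□p at x, so □p at x, so p at y, i.e. ∃z(Rxz∧Rzy).

□□p → □p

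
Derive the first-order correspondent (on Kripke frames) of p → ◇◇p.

∀x ∃w (x = w ∧ xR²w)

This is a Sahlqvist (Geach-type) schema ◇^0□^0p → □^0◇^2p.
Minimal-valuation argument: fix x; take any y with xR^0y and any z with xR^0z. Set V(p) to the set of worlds R-reachable from y in exactly 0 steps. Then □^0p holds at y, so the antecedent holds at x; validity forces ◇^2p at z, giving a w with zR^2w and yR^0w.
First-order correspondent: ∀x ∃w (x = w ∧ xR²w).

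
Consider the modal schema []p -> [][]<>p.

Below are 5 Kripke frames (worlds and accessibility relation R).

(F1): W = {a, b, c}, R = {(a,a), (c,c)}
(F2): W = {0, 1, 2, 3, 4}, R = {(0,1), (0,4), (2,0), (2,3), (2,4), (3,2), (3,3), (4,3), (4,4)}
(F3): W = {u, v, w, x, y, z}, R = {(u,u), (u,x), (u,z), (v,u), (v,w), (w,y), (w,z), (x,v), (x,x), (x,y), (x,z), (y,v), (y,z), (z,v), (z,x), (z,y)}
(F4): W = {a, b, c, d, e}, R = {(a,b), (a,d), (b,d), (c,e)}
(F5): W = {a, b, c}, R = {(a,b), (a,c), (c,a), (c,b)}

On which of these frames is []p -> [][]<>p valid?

This is the axiom for a generalized confluence (Geach) condition; its first-order frame correspondent is forall x forall z (x R^2 z -> exists w (xRw & zRw)).
(F1): ✓.
(F2): fails — 0R²3 but no w with 0Rw and 3Rw.
(F3): fails — vR²x but no t with vRt and xRt.
(F4): fails — aR²d but no w with aRw and dRw.
(F5): fails — aR²b but no w with aRw and bRw.
Valid on: (F1).

(F1)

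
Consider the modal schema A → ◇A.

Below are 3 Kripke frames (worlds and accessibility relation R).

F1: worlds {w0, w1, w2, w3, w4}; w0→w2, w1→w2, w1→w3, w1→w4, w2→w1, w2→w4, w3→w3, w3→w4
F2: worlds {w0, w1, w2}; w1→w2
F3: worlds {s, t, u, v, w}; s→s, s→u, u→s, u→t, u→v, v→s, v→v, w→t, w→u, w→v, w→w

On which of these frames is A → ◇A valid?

This is the axiom for reflexivity; its first-order frame correspondent is ∀x Rxx.
F1: fails — world w0 does not see itself.
F2: fails — world w0 does not see itself.
F3: fails — world t does not see itself.

none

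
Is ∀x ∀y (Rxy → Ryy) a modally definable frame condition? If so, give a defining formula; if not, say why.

Yes, by □(□r → r)

This is a Sahlqvist condition; the T□ axiom □(□r → r) defines it.
Suppose □(□r→r) is valid. Take Rxy and set V(r)={w : Ryw}. Then at y, □r holds; since □(□r→r) at x, □r→r at y, so r at y, i.e. Ryy.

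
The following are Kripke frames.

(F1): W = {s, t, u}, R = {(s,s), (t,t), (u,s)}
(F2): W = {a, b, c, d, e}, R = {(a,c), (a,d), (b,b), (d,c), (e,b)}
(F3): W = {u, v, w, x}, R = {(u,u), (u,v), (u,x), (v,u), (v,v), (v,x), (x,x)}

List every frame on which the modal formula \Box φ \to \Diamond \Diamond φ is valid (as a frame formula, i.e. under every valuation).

Frame correspondent (Sahlqvist): \forall x \exists w (xRw \wedge x R^2 w) — i.e. a generalized confluence (Geach) condition.
(F1): satisfies the condition.
(F2): fails — at c but no w with cRw and cR²w.
(F3): fails — at w but no t with wRt and wR²t.

(F1)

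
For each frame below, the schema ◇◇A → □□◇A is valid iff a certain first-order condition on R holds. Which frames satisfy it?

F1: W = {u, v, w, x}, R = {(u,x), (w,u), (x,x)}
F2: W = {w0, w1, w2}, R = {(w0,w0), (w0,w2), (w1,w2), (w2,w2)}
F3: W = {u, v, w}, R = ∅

F1, F3

This is the axiom for a generalized confluence (Geach) condition; its first-order frame correspondent is ∀x ∀y ∀z ((xR²y ∧ xR²z) → ∃w (y = w ∧ zRw)).
F1: holds.
F2: fails — w0R²w0, w0R²w2 but no w with w0=w and w2Rw.
F3: holds.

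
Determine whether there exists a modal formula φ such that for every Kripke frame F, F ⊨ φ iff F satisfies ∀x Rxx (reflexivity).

Yes, by □p → p

Yes: it is reflexivity, defined by the T schema □p → p.
Suppose □p→p is valid. At any x set V(p)={w : Rxw}. Then □p holds at x, so p holds at x, i.e. Rxx.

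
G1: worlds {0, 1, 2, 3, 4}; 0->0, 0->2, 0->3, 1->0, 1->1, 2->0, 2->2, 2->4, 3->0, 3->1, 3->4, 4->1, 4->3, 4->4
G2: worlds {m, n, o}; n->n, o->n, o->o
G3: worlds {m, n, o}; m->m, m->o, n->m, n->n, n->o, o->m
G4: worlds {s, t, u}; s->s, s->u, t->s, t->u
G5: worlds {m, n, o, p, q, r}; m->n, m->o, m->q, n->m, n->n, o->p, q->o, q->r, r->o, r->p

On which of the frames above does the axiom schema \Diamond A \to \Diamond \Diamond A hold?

G1, G2, G3, G4

This is the axiom for a generalized confluence (Geach) condition; its first-order frame correspondent is \forall x \forall y (xRy \to \exists w (y = w \wedge x R^2 w)).
G1: condition met.
G2: condition met.
G3: condition met.
G4: condition met.
G5: fails — mRq but no w with q=w and mR²w.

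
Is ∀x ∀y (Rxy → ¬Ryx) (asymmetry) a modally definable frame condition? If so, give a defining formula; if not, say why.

Any modally definable frame class is closed under surjective bounded morphisms.
The 4-cycle (worlds 0,1,2,3 with 0→1→2→3→0) is asymmetric. Mapping every world to a single reflexive point • is a surjective bounded morphism, and the reflexive point is not asymmetric (R•• but asymmetry requires ¬R••).
Hence asymmetry is not modally definable.

Not modally definable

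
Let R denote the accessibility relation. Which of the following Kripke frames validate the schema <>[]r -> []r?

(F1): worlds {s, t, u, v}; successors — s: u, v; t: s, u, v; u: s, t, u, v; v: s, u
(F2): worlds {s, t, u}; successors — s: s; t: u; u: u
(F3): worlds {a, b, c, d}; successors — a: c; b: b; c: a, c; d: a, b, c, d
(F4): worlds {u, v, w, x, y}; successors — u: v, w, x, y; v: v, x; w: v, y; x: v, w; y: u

(F2)

Frame correspondent (Sahlqvist): forall x forall y forall z (Rxy & Rxz -> Ryz) — i.e. the Euclidean property.
(F1): fails — Rsv and Rsv but not Rvv.
(F2): satisfies the condition.
(F3): fails — Rca and Rca but not Raa.
(F4): fails — Ruv and Ruw but not Rvw.
Valid on: (F2).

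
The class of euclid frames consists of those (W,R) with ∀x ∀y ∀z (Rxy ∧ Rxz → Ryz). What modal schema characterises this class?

◇q → □◇q

The condition is the Euclidean property. The 5 schema ◇q → □◇q defines it.
Suppose ◇q→□◇q is valid. Take Rxy, Rxz and set V(q)={y}. Then ◇q at x, so □◇q at x, so ◇q at z, so some w with Rzw has q; w=y, i.e. Rzy. By symmetry of the argument, Ryz.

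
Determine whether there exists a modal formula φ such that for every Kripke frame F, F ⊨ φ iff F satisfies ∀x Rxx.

Yes, by □r → r

Yes: it is reflexivity, defined by the T schema □r → r.
Suppose □r→r is valid. At any x set V(r)={w : Rxw}. Then □r holds at x, so r holds at x, i.e. Rxx.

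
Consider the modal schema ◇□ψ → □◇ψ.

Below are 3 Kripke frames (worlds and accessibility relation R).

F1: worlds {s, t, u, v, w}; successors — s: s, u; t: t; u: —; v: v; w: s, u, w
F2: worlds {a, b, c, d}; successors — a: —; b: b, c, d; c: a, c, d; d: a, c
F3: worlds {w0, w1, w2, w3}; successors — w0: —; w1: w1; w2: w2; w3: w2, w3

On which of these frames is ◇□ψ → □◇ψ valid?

The schema corresponds to convergence: ∀x ∀y ∀z (Rxy ∧ Rxz → ∃w (Ryw ∧ Rzw)).
F1: fails — Rsu and Rsu but u and u have no common successor.
F2: fails — Rcc and Rca but c and a have no common successor.
F3: condition met.
Valid on: F3.

F3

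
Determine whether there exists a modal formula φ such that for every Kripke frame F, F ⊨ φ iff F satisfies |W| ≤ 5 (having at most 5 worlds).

Modal frame validity is preserved under disjoint unions.
Any modal formula valid on each of 6 disjoint one-world frames is valid on their disjoint union (validity is preserved under disjoint unions). Each one-world frame has |W|=1≤5, but the union has |W|=6.
So no modal formula (or set of formulas) defines exactly the |W|≤5 frames.

No — not modally definable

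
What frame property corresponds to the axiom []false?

emptiness of R

This is the Ver axiom.
Its frame correspondent is emptiness of R — forall x forall y ~Rxy.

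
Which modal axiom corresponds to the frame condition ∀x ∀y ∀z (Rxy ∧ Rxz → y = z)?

The condition is partial functionality. The CD schema ◇ψ → □ψ defines it.
Suppose ◇ψ→□ψ is valid. Take Rxy, Rxz and set V(ψ)={y}. Then ◇ψ at x, so □ψ at x, so ψ at z, i.e. z=y.

◇ψ → □ψ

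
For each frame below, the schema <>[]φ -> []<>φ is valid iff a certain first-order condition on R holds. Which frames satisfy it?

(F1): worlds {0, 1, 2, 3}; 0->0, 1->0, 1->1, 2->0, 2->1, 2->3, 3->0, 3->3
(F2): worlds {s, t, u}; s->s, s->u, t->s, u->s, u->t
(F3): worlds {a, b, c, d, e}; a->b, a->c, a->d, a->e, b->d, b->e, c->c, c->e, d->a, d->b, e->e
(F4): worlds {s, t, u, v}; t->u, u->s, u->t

(F1), (F2)

This is the axiom for convergence; its first-order frame correspondent is forall x forall y forall z (Rxy & Rxz -> exists w (Ryw & Rzw)).
(F1): ✓.
(F2): ✓.
(F3): fails — Rab and Rad but b and d have no common successor.
(F4): fails — Rus and Rus but s and s have no common successor.
Valid on: (F1), (F2).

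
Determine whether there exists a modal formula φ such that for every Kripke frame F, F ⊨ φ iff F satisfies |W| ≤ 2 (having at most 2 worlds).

No — not modally definable

Any modally definable frame class is closed under disjoint unions.
Any modal formula valid on each of 3 disjoint one-world frames is valid on their disjoint union (validity is preserved under disjoint unions). Each one-world frame has |W|=1≤2, but the union has |W|=3.
So no modal formula (or set of formulas) defines exactly the |W|≤2 frames.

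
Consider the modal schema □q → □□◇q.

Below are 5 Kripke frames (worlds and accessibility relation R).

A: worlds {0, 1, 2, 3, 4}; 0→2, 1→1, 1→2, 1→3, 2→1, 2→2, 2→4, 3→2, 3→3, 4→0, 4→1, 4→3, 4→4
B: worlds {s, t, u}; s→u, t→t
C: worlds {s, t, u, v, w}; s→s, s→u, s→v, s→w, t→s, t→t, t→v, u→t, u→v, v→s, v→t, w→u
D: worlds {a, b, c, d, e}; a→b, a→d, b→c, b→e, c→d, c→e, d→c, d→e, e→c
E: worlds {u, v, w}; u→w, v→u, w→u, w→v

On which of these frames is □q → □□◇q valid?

B

The schema corresponds to a generalized confluence (Geach) condition: ∀x ∀z (xR²z → ∃w (xRw ∧ zRw)).
A: fails — 0R²4 but no w with 0Rw and 4Rw.
B: ✓.
C: fails — tR²w but no w* with tRw* and wRw*.
D: fails — aR²e but no w with aRw and eRw.
E: fails — uR²v but no t with uRt and vRt.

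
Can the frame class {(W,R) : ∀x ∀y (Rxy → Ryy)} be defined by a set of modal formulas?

Definable; □(□p → p) defines it

Yes: it is shift-reflexivity, defined by the T□ schema □(□p → p).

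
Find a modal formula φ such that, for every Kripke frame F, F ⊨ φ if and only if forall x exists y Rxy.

A defining formula is □s → ◇s (the D axiom).
Suppose □s→◇s is valid. At any x set V(s)=W. Then □s at x, so ◇s at x, so x has a successor.

□s → ◇s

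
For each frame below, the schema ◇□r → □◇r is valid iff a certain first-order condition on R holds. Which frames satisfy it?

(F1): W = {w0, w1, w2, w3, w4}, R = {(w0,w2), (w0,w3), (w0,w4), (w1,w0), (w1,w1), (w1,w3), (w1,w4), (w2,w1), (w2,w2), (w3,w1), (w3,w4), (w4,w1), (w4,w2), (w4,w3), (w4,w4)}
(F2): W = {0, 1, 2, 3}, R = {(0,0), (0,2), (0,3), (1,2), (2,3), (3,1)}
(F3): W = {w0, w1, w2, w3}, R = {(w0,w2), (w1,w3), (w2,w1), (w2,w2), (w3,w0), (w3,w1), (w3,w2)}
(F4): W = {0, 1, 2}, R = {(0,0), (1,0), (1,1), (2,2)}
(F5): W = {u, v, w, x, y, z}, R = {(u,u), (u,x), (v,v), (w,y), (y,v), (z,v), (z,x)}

(F1), (F4)

The schema corresponds to convergence: ∀x ∀y ∀z (Rxy ∧ Rxz → ∃w (Ryw ∧ Rzw)).
(F1): holds.
(F2): fails — R00 and R03 but 0 and 3 have no common successor.
(F3): fails — Rw2w2 and Rw2w1 but w2 and w1 have no common successor.
(F4): holds.
(F5): fails — Ruu and Rux but u and x have no common successor.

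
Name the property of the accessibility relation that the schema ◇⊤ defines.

This is a form of the D axiom.
Its frame correspondent is seriality — ∀x ∃y Rxy.

seriality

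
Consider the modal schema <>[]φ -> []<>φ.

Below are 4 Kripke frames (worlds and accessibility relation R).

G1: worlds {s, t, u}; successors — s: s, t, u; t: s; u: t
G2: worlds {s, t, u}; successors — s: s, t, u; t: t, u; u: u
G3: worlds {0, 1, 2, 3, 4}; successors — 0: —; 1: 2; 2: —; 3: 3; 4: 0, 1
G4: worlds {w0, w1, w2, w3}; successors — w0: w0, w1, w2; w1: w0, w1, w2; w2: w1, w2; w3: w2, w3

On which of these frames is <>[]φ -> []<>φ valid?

The schema corresponds to convergence: forall x forall y forall z (Rxy & Rxz -> exists w (Ryw & Rzw)).
G1: fails — Rsu and Rst but u and t have no common successor.
G2: condition met.
G3: fails — R12 and R12 but 2 and 2 have no common successor.
G4: condition met.
Valid on: G2, G4.

G2, G4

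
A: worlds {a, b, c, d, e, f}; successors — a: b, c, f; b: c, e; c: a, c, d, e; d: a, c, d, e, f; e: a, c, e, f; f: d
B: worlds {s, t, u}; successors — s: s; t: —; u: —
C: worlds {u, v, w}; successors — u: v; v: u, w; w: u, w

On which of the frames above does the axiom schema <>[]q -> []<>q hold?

This is the axiom for convergence; its first-order frame correspondent is forall x forall y forall z (Rxy & Rxz -> exists w (Ryw & Rzw)).
A: fails — Rab and Raf but b and f have no common successor.
B: condition met.
C: fails — Rvw and Rvu but w and u have no common successor.

B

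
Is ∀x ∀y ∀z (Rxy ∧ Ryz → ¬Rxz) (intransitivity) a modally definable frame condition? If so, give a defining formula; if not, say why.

Any modally definable frame class is closed under surjective bounded morphisms.
The 7-cycle (worlds 0,1,2,3,4,5,6 with 0→1→2→3→4→5→6→0) is intransitive. Mapping every world to a single reflexive point • is a surjective bounded morphism; the reflexive point is not intransitive (R••∧R•• but R••).
So no modal formula (or set of formulas) defines exactly the intransitive frames.

No — not modally definable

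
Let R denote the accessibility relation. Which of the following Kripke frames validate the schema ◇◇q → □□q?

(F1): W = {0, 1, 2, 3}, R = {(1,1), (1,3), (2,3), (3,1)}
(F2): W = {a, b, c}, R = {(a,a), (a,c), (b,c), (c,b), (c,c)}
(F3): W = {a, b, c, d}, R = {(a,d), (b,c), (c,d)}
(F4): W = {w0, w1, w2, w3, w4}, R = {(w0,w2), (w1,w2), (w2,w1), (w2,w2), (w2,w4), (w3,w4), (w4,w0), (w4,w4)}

(F3)

Frame correspondent (Sahlqvist): ∀x ∀y ∀z ((xR²y ∧ xR²z) → ∃w (y = w ∧ z = w)) — i.e. a generalized confluence (Geach) condition.
(F1): fails — 1R²1, 1R²3 but 1 ≠ 3.
(F2): fails — aR²a, aR²b but a ≠ b.
(F3): holds.
(F4): fails — w0R²w1, w0R²w2 but w1 ≠ w2.
Valid on: (F3).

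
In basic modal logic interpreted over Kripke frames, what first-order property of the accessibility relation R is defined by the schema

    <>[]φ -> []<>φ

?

This is the .2 axiom.
Its frame correspondent is convergence — forall x forall y forall z (Rxy & Rxz -> exists w (Ryw & Rzw)).

convergence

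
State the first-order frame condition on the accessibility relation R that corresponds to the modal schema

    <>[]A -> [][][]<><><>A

This is a Sahlqvist (Geach-type) schema ◇^1□^1A → □^3◇^3A.
Minimal-valuation argument: fix x; take any y with xR^1y and any z with xR^3z. Set V(A) to the set of worlds R-reachable from y in exactly 1 step. Then □^1A holds at y, so the antecedent holds at x; validity forces ◇^3A at z, giving a w with zR^3w and yR^1w.
First-order correspondent: forall x forall y forall z ((xRy & x R^3 z) -> exists w (yRw & z R^3 w)).

forall x forall y forall z ((xRy & x R^3 z) -> exists w (yRw & z R^3 w))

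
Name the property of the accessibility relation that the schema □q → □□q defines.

Suppose □q→□□q is valid. Take Rxy, Ryz and set V(q)={w : Rxw}. Then □q at x, so □□q at x, so □q at y, so q at z, i.e. Rxz.
The converse is a direct semantic check.
So the correspondent is transitivity.

transitivity: ∀x ∀y ∀z (Rxy ∧ Ryz → Rxz)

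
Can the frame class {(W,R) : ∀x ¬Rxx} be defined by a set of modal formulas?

Any modally definable frame class is closed under surjective bounded morphisms.
The 3-cycle (worlds 0,1,2 with 0→1→2→0) is irreflexive, and the map sending every world to a single reflexive point • is a surjective bounded morphism (forth: every edge maps to (•,•); back: every world has a successor). So any modal formula valid on the 3-cycle is also valid on the reflexive point, which is not irreflexive.
Hence irreflexivity is not modally definable.

Not definable by any modal formula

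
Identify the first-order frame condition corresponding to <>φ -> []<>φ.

the Euclidean property

Suppose ◇φ→□◇φ is valid. Take Rxy, Rxz and set V(φ)={y}. Then ◇φ at x, so □◇φ at x, so ◇φ at z, so some w with Rzw has φ; w=y, i.e. Rzy. By symmetry of the argument, Ryz.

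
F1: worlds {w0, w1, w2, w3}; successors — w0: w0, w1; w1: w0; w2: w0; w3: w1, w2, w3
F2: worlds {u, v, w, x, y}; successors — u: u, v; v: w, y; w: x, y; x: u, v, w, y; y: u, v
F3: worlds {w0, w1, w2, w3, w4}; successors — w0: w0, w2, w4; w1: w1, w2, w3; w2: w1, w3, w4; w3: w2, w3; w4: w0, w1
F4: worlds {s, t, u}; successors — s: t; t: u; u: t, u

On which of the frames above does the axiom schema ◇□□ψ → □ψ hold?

F4

This is the axiom for a generalized confluence (Geach) condition; its first-order frame correspondent is ∀x ∀y ∀z ((xRy ∧ xRz) → ∃w (yR²w ∧ z = w)).
F1: fails — w3Rw1, w3Rw2 but no w with w1R²w and w2=w.
F2: fails — wRy, wRx but no t with yR²t and x=t.
F3: fails — w0Rw2, w0Rw4 but no w with w2R²w and w4=w.
F4: ✓.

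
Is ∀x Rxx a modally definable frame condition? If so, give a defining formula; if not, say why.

Yes — defined by □q → q

The condition is reflexivity. A defining modal formula is □q → q.
Suppose □q→q is valid. At any x set V(q)={w : Rxw}. Then □q holds at x, so q holds at x, i.e. Rxx.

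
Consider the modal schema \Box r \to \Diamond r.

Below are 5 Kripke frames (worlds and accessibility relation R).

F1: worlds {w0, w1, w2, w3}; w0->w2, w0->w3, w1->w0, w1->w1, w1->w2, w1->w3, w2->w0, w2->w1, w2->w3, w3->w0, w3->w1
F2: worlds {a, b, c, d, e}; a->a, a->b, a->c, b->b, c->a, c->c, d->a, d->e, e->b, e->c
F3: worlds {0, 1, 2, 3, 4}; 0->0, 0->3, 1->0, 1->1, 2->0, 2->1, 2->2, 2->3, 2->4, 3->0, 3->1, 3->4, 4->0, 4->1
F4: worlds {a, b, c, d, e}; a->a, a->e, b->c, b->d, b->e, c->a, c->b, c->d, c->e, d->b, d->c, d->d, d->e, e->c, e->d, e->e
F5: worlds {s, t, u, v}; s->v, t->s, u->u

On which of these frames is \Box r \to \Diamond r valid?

The schema corresponds to seriality: \forall x \exists y Rxy.
F1: holds.
F2: holds.
F3: holds.
F4: holds.
F5: fails — world v has no successor.
Valid on: F1, F2, F3, F4.

F1, F2, F3, F4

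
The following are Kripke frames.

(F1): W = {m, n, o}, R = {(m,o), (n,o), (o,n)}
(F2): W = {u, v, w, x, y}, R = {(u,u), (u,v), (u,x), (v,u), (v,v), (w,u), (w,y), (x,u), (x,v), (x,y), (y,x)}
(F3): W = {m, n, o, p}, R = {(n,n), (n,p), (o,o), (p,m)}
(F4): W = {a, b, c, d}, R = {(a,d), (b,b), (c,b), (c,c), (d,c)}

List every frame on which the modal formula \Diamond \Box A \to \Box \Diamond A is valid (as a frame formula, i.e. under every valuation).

(F1), (F4)

This is the axiom for convergence; its first-order frame correspondent is \forall x \forall y \forall z (Rxy \wedge Rxz \to \exists w (Ryw \wedge Rzw)).
(F1): ✓.
(F2): fails — Rxy and Rxv but y and v have no common successor.
(F3): fails — Rnn and Rnp but n and p have no common successor.
(F4): ✓.
Valid on: (F1), (F4).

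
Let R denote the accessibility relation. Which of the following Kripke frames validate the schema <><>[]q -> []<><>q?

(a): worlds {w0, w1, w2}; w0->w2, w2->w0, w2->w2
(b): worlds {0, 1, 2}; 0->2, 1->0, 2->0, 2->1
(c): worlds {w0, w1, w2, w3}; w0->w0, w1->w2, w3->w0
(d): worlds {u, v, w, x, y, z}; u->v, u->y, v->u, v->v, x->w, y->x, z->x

The schema corresponds to a generalized confluence (Geach) condition: forall x forall y forall z ((x R^2 y & xRz) -> exists w (yRw & z R^2 w)).
(a): satisfies the condition.
(b): fails — 2R²0, 2R0 but no w with 0Rw and 0R²w.
(c): satisfies the condition.
(d): fails — uR²u, uRy but no t with uRt and yR²t.
Valid on: (a), (c).

(a), (c)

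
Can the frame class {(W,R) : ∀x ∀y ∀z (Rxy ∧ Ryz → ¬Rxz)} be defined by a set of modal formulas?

Modal frame validity is preserved under surjective bounded morphisms.
The 5-cycle (worlds 0,1,2,3,4 with 0→1→2→3→4→0) is intransitive. Mapping every world to a single reflexive point • is a surjective bounded morphism; the reflexive point is not intransitive (R••∧R•• but R••).
Hence intransitivity is not modally definable.

No — not modally definable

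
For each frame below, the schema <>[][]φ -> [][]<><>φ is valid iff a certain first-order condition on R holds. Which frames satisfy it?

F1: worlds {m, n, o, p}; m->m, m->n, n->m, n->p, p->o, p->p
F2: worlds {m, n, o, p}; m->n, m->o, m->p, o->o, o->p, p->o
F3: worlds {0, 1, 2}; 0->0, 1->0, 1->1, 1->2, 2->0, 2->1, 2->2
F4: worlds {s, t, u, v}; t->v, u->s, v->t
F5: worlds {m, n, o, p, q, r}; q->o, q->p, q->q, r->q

F3

This is the axiom for a generalized confluence (Geach) condition; its first-order frame correspondent is forall x forall y forall z ((xRy & x R^2 z) -> exists w (y R^2 w & z R^2 w)).
F1: fails — nRm, nR²o but no w with mR²w and oR²w.
F2: fails — mRn, mR²o but no w with nR²w and oR²w.
F3: ✓.
F4: fails — tRv, tR²t but no w with vR²w and tR²w.
F5: fails — qRo, qR²o but no w with oR²w and oR²w.
Valid on: F3.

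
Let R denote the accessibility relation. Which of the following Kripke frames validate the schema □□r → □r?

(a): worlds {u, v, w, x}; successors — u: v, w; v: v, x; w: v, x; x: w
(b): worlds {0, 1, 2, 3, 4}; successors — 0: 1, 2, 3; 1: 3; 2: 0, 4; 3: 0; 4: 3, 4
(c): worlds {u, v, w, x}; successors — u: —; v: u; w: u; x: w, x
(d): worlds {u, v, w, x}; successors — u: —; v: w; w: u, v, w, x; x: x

(d)

The schema corresponds to density: ∀x ∀y (Rxy → ∃z (Rxz ∧ Rzy)).
(a): fails — Rxw but no z with Rxz and Rzw.
(b): fails — R02 but no z with R0z and Rz2.
(c): fails — Rvu but no z with Rvz and Rzu.
(d): satisfies the condition.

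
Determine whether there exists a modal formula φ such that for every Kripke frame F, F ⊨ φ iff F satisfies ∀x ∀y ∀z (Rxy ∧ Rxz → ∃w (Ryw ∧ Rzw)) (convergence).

The condition is convergence. A defining modal formula is ◇□q → □◇q.
Suppose ◇□q→□◇q is valid. Take Rxy, Rxz and set V(q)={w : Ryw}. Then □q at y so ◇□q at x, so □◇q at x, so ◇q at z, giving w with Rzw and Ryw.

Definable; ◇□q → □◇q defines it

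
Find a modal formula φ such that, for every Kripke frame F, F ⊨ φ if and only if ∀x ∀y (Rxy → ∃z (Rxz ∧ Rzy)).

□□ψ → □ψ

A defining formula is □□ψ → □ψ (the C4 axiom).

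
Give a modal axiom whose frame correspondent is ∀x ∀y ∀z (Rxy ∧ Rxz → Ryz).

◇q → □◇q

This is the Euclidean property; the standard corresponding axiom is 5: ◇q → □◇q.
Suppose ◇q→□◇q is valid. Take Rxy, Rxz and set V(q)={y}. Then ◇q at x, so □◇q at x, so ◇q at z, so some w with Rzw has q; w=y, i.e. Rzy. By symmetry of the argument, Ryz.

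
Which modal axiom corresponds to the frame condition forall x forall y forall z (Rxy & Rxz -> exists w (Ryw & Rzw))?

The condition is convergence. The .2 schema ◇□q → □◇q defines it.
Suppose ◇□q→□◇q is valid. Take Rxy, Rxz and set V(q)={w : Ryw}. Then □q at y so ◇□q at x, so □◇q at x, so ◇q at z, giving w with Rzw and Ryw.

◇□q → □◇q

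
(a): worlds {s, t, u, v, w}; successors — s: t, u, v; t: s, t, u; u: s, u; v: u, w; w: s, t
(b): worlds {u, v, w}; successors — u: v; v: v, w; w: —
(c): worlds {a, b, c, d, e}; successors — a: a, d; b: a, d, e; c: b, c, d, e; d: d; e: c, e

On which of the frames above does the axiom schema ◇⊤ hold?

The schema corresponds to seriality: ∀x ∃y Rxy.
(a): condition met.
(b): fails — world w has no successor.
(c): condition met.
Valid on: (a), (c).

(a), (c)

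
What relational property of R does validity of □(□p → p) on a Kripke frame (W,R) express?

shift-reflexivity

This is the T□ axiom.
It corresponds to shift-reflexivity: ∀x ∀y (Rxy → Ryy).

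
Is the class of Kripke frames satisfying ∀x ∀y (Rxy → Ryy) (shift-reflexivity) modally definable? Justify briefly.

Yes — defined by □(□q → q)

The condition is shift-reflexivity. A defining modal formula is □(□q → q).
Suppose □(□q→q) is valid. Take Rxy and set V(q)={w : Ryw}. Then at y, □q holds; since □(□q→q) at x, □q→q at y, so q at y, i.e. Ryy.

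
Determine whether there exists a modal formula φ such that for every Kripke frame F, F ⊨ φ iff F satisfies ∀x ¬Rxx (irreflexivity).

If a class were modally definable it would be closed under surjective bounded morphisms (Goldblatt–Thomason).
The 4-cycle (worlds 0,1,2,3 with 0→1→2→3→0) is irreflexive, and the map sending every world to a single reflexive point • is a surjective bounded morphism (forth: every edge maps to (•,•); back: every world has a successor). So any modal formula valid on the 4-cycle is also valid on the reflexive point, which is not irreflexive.
So no modal formula (or set of formulas) defines exactly the irreflexive frames.

Not definable by any modal formula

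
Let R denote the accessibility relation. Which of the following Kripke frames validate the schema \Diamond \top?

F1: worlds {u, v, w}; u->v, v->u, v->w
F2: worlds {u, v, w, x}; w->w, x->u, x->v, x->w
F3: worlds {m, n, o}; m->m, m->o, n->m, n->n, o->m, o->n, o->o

F3

The schema corresponds to seriality: \forall x \exists y Rxy.
F1: fails — world w has no successor.
F2: fails — world u has no successor.
F3: condition met.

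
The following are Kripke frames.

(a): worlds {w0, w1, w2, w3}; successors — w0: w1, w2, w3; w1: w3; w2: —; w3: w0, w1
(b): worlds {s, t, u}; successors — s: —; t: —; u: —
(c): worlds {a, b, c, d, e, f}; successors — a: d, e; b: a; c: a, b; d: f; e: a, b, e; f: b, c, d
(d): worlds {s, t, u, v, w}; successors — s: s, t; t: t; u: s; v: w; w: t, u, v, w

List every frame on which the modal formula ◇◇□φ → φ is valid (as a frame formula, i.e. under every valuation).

(b)

The schema corresponds to a generalized confluence (Geach) condition: ∀x ∀y (xR²y → ∃w (yRw ∧ x = w)).
(a): fails — w0R²w0 but no w with w0Rw and w0=w.
(b): condition met.
(c): fails — aR²a but no w with aRw and a=w.
(d): fails — sR²t but no w* with tRw* and s=w*.
Valid on: (b).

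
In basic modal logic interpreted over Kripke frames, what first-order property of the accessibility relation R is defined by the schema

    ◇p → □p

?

partial functionality

This schema is the CD axiom.
It corresponds to partial functionality: ∀x ∀y ∀z (Rxy ∧ Rxz → y = z).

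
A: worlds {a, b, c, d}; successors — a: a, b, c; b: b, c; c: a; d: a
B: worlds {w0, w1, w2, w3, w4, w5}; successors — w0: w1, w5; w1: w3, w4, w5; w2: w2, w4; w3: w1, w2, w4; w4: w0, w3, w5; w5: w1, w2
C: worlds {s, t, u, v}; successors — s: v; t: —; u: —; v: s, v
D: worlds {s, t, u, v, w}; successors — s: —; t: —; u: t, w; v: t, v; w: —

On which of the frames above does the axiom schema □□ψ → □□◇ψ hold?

A, B, C

Frame correspondent (Sahlqvist): ∀x ∀z (xR²z → ∃w (xR²w ∧ zRw)) — i.e. a generalized confluence (Geach) condition.
A: holds.
B: holds.
C: holds.
D: fails — vR²t but no w* with vR²w* and tRw*.
Valid on: A, B, C.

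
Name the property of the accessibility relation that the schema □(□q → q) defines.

shift-reflexivity

This is the T□ axiom.
Its frame correspondent is shift-reflexivity — ∀x ∀y (Rxy → Ryy).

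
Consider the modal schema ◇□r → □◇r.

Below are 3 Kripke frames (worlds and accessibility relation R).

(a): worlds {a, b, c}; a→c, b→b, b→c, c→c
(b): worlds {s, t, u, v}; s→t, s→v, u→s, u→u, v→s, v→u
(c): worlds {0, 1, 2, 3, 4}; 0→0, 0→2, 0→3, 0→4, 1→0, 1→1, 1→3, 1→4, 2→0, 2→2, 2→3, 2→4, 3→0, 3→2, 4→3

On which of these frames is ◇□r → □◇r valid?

The schema corresponds to convergence: ∀x ∀y ∀z (Rxy ∧ Rxz → ∃w (Ryw ∧ Rzw)).
(a): satisfies the condition.
(b): fails — Rsv and Rst but v and t have no common successor.
(c): fails — R04 and R03 but 4 and 3 have no common successor.
Valid on: (a).

(a)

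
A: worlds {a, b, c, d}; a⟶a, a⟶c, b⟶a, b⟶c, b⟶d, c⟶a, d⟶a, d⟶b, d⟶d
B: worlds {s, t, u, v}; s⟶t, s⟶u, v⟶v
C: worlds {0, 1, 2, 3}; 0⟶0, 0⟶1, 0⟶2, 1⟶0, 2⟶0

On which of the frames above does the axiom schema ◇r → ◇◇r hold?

This is the axiom for a generalized confluence (Geach) condition; its first-order frame correspondent is ∀x ∀y (xRy → ∃w (y = w ∧ xR²w)).
A: condition met.
B: fails — sRt but no w with t=w and sR²w.
C: condition met.

A, C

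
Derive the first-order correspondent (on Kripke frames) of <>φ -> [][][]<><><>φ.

forall x forall y forall z ((xRy & x R^3 z) -> exists w (y = w & z R^3 w))

This is a Sahlqvist (Geach-type) schema ◇^1□^0φ → □^3◇^3φ.
First-order correspondent: forall x forall y forall z ((xRy & x R^3 z) -> exists w (y = w & z R^3 w)).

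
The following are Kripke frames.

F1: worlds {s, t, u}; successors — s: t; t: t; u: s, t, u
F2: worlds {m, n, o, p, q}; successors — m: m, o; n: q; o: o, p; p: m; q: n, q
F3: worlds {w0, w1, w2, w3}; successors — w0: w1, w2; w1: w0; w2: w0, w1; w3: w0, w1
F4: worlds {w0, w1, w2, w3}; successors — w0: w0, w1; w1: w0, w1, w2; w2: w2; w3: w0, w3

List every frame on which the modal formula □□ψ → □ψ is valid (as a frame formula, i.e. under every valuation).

The schema corresponds to density: ∀x ∀y (Rxy → ∃z (Rxz ∧ Rzy)).
F1: satisfies the condition.
F2: satisfies the condition.
F3: fails — Rw1w0 but no z with Rw1z and Rzw0.
F4: satisfies the condition.

F1, F2, F4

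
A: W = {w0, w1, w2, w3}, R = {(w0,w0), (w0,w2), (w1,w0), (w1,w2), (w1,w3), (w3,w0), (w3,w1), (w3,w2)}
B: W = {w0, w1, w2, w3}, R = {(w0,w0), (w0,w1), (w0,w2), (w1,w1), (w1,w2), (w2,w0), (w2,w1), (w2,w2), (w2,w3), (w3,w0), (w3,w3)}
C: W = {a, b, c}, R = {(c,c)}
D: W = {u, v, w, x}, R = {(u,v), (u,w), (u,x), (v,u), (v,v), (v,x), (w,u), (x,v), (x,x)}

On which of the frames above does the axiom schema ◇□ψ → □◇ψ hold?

C

Frame correspondent (Sahlqvist): ∀x ∀y ∀z (Rxy ∧ Rxz → ∃w (Ryw ∧ Rzw)) — i.e. convergence.
A: fails — Rw0w2 and Rw0w2 but w2 and w2 have no common successor.
B: fails — Rw2w1 and Rw2w3 but w1 and w3 have no common successor.
C: ✓.
D: fails — Ruw and Rux but w and x have no common successor.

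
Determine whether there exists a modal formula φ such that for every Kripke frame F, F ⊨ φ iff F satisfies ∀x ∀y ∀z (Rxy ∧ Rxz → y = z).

Yes — defined by ◇p → □p

The condition is partial functionality. A defining modal formula is ◇p → □p.
Suppose ◇p→□p is valid. Take Rxy, Rxz and set V(p)={y}. Then ◇p at x, so □p at x, so p at z, i.e. z=y.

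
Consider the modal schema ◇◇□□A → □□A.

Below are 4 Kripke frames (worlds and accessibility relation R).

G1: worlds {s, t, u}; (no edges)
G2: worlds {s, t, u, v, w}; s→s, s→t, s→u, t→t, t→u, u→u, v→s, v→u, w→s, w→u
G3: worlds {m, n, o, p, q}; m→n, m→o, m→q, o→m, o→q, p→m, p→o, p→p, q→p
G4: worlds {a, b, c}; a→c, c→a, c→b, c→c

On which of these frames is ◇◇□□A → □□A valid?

G1

The schema corresponds to a generalized confluence (Geach) condition: ∀x ∀y ∀z ((xR²y ∧ xR²z) → ∃w (yR²w ∧ z = w)).
G1: ✓.
G2: fails — sR²t, sR²s but no w* with tR²w* and s=w*.
G3: fails — mR²q, mR²q but no w with qR²w and q=w.
G4: fails — aR²b, aR²a but no w with bR²w and a=w.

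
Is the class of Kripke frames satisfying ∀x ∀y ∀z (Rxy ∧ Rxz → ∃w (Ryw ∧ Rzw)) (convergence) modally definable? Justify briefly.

Yes — defined by ◇□p → □◇p

This is a Sahlqvist condition; the .2 axiom ◇□p → □◇p defines it.
Suppose ◇□p→□◇p is valid. Take Rxy, Rxz and set V(p)={w : Ryw}. Then □p at y so ◇□p at x, so □◇p at x, so ◇p at z, giving w with Rzw and Ryw.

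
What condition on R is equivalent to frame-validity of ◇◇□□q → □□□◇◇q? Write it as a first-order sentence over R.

This is a Sahlqvist (Geach-type) schema ◇^2□^2q → □^3◇^2q.
First-order correspondent: ∀x ∀y ∀z ((xR²y ∧ xR³z) → ∃w (yR²w ∧ zR²w)).

∀x ∀y ∀z ((xR²y ∧ xR³z) → ∃w (yR²w ∧ zR²w))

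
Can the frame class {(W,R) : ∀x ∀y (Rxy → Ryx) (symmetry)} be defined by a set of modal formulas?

This is a Sahlqvist condition; the B axiom q → □◇q defines it.
Suppose q→□◇q is valid. Take Rxy and set V(q)={x}. Then q at x, so □◇q at x, so ◇q at y, so some z with Ryz has q; z=x, i.e. Ryx.

Definable; q → □◇q defines it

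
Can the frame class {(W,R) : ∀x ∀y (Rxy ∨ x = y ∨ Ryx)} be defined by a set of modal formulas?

Modal frame validity is preserved under disjoint unions.
Take 3 disjoint single-world reflexive frames: each is trivially connected, but their disjoint union has 3 worlds with no edge between distinct components, so it is not connected.
So the class is not modally definable.

No — not modally definable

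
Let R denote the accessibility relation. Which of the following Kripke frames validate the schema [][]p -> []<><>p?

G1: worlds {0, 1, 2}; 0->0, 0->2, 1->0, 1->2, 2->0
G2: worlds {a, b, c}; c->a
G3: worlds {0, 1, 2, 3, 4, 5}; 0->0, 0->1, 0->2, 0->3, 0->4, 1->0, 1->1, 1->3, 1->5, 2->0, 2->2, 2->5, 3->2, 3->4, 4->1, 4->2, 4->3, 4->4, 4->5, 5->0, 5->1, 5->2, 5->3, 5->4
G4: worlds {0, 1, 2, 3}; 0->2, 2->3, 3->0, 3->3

This is the axiom for a generalized confluence (Geach) condition; its first-order frame correspondent is forall x forall z (xRz -> exists w (x R^2 w & z R^2 w)).
G1: condition met.
G2: fails — cRa but no w with cR²w and aR²w.
G3: condition met.
G4: condition met.

G1, G3, G4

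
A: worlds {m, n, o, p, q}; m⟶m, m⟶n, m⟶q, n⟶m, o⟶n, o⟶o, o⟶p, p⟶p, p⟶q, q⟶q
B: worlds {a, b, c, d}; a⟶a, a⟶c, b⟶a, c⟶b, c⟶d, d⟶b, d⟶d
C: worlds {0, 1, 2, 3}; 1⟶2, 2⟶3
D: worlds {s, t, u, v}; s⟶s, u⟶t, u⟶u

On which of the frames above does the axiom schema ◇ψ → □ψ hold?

C

The schema corresponds to partial functionality: ∀x ∀y ∀z (Rxy ∧ Rxz → y = z).
A: fails — m sees both m and n.
B: fails — a sees both a and c.
C: satisfies the condition.
D: fails — u sees both t and u.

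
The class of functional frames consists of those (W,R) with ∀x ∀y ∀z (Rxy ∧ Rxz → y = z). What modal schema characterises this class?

The condition is partial functionality. The CD schema ◇p → □p defines it.
Suppose ◇p→□p is valid. Take Rxy, Rxz and set V(p)={y}. Then ◇p at x, so □p at x, so p at z, i.e. z=y.

◇p → □p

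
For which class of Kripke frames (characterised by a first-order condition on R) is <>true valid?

seriality

◇⊤ holds at w iff w has a successor, so frame-validity of ◇⊤ is exactly seriality. Equivalently via □ψ → ◇ψ:
Suppose □ψ→◇ψ is valid. At any x set V(ψ)=W. Then □ψ at x, so ◇ψ at x, so x has a successor.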